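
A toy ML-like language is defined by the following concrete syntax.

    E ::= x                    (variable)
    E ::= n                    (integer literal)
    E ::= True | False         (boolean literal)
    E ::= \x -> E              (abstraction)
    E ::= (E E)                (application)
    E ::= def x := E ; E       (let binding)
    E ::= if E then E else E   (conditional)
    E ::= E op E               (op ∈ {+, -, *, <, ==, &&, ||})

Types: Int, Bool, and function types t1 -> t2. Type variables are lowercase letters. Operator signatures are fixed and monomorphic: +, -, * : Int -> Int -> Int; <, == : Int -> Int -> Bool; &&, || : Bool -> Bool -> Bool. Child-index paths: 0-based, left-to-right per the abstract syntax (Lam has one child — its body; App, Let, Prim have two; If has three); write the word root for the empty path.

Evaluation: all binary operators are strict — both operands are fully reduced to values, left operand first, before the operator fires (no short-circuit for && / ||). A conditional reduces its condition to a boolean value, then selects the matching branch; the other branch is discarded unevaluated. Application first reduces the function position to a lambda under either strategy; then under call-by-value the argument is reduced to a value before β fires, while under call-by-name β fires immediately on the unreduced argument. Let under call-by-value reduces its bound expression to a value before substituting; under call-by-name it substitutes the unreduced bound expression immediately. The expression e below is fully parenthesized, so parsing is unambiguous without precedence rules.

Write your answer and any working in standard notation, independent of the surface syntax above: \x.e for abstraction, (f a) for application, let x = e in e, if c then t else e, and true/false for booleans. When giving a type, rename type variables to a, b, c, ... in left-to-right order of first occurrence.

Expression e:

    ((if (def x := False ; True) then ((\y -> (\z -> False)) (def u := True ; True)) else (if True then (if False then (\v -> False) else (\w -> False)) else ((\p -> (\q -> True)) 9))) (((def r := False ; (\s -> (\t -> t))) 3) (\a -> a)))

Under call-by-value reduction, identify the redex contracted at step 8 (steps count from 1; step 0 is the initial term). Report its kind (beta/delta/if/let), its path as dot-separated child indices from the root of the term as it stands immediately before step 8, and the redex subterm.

Derivation:
step 0: ((if (let x = false in true) then ((\y.(\z.false)) (let u = true in true)) else (if true then (if false then (\v.false) else (\w.false)) else ((\p.(\q.true)) 9))) (((let r = false in (\s.(\t.t))) 3) (\a.a)))
step 1: [let@0.0] ((if true then ((\y.(\z.false)) (let u = true in true)) else (if true then (if false then (\v.false) else (\w.false)) else ((\p.(\q.true)) 9))) (((let r = false in (\s.(\t.t))) 3) (\a.a)))
step 2: [if@0] (((\y.(\z.false)) (let u = true in true)) (((let r = false in (\s.(\t.t))) 3) (\a.a)))
step 3: [let@0.1] (((\y.(\z.false)) true) (((let r = false in (\s.(\t.t))) 3) (\a.a)))
step 4: [beta@0] ((\z.false) (((let r = false in (\s.(\t.t))) 3) (\a.a)))
step 5: [let@1.0.0] ((\z.false) (((\s.(\t.t)) 3) (\a.a)))
step 6: [beta@1.0] ((\z.false) ((\t.t) (\a.a)))
step 7: [beta@1] ((\z.false) (\a.a))
step 8: [beta@root] false

Answer: beta at root : ((\z.false) (\a.a))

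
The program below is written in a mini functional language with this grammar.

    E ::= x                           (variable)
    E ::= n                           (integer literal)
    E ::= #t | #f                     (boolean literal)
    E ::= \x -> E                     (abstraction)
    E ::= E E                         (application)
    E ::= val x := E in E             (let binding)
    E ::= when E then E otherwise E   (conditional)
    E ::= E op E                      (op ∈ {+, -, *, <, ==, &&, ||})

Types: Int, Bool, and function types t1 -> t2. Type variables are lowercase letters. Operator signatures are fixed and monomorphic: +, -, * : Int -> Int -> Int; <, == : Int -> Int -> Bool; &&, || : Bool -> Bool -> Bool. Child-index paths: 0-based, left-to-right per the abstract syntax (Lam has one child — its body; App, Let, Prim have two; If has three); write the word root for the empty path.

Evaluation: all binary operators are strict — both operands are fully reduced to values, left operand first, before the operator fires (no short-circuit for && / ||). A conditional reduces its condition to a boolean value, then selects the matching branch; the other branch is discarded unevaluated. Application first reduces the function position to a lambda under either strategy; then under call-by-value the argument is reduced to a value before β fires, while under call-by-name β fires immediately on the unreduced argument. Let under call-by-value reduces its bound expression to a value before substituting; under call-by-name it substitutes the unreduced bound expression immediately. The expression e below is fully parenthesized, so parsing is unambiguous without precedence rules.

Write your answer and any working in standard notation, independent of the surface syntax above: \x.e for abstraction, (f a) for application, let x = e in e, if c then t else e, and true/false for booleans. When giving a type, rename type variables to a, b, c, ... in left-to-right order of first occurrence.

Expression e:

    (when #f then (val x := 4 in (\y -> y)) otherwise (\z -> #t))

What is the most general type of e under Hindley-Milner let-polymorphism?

Trace:
  unify Bool ~ Bool
let x : Int
y : a
\y._ : a -> a
\z._ : b -> Bool
  unify a -> a ~ b -> Bool
  unify a ~ b
  unify b ~ Bool

Answer: Bool -> Bool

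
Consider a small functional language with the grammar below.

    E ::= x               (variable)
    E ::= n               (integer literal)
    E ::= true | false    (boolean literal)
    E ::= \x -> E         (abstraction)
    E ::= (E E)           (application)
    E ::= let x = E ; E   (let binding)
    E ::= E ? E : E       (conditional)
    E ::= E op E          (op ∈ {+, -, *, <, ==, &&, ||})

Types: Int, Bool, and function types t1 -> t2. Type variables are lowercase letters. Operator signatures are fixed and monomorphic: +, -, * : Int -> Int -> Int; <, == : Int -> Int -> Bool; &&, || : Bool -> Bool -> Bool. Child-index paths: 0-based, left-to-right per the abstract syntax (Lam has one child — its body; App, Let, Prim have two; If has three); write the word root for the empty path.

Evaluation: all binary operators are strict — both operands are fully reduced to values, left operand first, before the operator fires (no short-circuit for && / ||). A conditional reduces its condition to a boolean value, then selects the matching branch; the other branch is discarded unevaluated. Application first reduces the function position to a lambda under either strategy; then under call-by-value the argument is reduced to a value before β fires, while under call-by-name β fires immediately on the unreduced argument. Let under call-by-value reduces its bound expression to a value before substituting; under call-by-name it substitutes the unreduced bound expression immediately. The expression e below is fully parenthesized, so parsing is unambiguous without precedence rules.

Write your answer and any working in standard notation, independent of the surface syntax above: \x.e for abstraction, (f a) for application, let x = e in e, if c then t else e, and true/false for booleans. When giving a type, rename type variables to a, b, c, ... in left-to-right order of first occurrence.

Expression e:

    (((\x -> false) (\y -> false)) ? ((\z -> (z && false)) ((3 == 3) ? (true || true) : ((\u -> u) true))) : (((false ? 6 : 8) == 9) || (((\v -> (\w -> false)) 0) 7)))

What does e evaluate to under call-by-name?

Answer: false

Trace:
step 0: (if ((\x.false) (\y.false)) then ((\z.(z && false)) (if (3 == 3) then (true || true) else ((\u.u) true))) else (((if false then 6 else 8) == 9) || (((\v.(\w.false)) 0) 7)))
step 1: [beta@0] (if false then ((\z.(z && false)) (if (3 == 3) then (true || true) else ((\u.u) true))) else (((if false then 6 else 8) == 9) || (((\v.(\w.false)) 0) 7)))
step 2: [if@root] (((if false then 6 else 8) == 9) || (((\v.(\w.false)) 0) 7))
step 3: [if@0.0] ((8 == 9) || (((\v.(\w.false)) 0) 7))
step 4: [delta@0] (false || (((\v.(\w.false)) 0) 7))
step 5: [beta@1.0] (false || ((\w.false) 7))
step 6: [beta@1] (false || false)
step 7: [delta@root] false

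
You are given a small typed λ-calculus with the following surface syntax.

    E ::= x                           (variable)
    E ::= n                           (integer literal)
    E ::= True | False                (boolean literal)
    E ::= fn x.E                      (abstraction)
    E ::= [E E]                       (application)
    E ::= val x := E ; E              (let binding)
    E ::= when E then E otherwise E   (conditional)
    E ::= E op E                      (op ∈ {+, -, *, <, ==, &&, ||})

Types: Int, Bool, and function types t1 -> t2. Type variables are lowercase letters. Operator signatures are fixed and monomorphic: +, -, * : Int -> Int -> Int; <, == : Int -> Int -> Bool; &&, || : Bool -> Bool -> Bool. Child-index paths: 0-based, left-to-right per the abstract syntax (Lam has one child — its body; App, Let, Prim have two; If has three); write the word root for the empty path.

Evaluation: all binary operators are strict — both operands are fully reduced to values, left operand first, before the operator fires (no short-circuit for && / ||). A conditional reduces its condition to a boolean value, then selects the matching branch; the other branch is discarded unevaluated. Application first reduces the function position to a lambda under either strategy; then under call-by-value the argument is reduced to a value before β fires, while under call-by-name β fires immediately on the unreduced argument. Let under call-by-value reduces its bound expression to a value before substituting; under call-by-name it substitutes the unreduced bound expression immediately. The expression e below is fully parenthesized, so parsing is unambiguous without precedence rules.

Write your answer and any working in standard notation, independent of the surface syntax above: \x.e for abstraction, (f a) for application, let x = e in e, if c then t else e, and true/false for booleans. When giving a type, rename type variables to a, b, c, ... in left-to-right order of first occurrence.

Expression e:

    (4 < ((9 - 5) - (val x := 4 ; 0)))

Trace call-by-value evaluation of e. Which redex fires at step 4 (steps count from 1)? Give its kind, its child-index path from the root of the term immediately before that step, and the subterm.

Derivation:
step 0: (4 < ((9 - 5) - (let x = 4 in 0)))
step 1: [delta@1.0] (4 < (4 - (let x = 4 in 0)))
step 2: [let@1.1] (4 < (4 - 0))
step 3: [delta@1] (4 < 4)
step 4: [delta@root] false

Answer: delta at root : (4 < 4)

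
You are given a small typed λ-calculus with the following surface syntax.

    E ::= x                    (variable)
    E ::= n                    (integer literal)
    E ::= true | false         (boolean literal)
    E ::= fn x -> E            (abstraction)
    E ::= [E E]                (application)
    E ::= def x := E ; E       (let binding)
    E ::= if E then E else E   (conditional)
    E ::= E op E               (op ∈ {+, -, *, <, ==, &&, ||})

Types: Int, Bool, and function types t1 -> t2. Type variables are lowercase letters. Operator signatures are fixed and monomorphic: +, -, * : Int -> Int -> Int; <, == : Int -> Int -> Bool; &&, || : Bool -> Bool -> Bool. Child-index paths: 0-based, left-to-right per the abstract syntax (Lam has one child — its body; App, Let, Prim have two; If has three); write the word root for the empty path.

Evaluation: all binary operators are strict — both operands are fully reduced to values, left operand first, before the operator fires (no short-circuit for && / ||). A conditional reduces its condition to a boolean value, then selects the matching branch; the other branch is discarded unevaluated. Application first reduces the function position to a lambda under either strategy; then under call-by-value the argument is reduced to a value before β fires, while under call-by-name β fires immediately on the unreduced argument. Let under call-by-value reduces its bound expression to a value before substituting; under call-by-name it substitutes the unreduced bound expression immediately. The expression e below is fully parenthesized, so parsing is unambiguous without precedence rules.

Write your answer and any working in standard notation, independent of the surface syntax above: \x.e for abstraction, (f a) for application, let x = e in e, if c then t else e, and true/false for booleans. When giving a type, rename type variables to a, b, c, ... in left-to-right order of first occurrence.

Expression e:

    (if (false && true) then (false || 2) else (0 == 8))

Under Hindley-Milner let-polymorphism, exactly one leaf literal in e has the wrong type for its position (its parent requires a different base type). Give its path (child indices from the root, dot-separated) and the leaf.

Trace:
  unify Bool ~ Bool
  unify Bool ~ Bool
  unify Bool ~ Bool
  unify Bool ~ Bool
  unify Int ~ Bool
  FAIL: mismatch Int ~ Bool

Answer: 1.1 : 2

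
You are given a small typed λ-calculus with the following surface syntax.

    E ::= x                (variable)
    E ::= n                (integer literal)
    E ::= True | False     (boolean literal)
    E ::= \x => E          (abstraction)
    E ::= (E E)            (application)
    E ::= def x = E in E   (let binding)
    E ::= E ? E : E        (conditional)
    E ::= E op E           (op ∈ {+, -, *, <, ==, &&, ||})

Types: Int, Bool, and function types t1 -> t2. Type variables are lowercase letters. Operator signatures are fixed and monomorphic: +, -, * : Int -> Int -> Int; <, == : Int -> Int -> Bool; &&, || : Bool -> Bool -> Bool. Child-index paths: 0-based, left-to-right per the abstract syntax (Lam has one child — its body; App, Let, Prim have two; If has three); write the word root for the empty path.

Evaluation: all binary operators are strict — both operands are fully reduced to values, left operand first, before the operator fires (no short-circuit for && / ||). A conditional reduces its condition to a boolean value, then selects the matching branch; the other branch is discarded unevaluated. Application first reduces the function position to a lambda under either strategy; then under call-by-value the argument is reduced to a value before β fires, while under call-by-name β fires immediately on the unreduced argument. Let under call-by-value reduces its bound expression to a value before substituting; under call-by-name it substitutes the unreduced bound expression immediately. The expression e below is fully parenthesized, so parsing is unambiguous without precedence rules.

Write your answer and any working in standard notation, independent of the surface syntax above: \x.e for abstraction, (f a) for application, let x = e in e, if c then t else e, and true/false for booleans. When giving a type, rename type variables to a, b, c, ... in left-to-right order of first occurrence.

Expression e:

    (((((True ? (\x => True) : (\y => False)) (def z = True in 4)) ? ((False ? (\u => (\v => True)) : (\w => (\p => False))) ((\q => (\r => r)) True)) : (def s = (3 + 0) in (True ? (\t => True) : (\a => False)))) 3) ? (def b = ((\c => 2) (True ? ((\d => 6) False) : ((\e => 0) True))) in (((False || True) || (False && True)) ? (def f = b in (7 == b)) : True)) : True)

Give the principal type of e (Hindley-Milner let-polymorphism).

Derivation:
  unify Bool ~ Bool
\x._ : a -> Bool
\y._ : b -> Bool
  unify a -> Bool ~ b -> Bool
  unify a ~ b
  unify Bool ~ Bool
let z : Bool
  unify b -> Bool ~ Int -> c
  unify b ~ Int
  unify Bool ~ c
_ _ : Bool
  unify Bool ~ Bool
  unify Bool ~ Bool
\v._ : e -> Bool
\u._ : d -> e -> Bool
\p._ : g -> Bool
\w._ : f -> g -> Bool
  unify d -> e -> Bool ~ f -> g -> Bool
  unify d ~ f
  unify e -> Bool ~ g -> Bool
  unify e ~ g
  unify Bool ~ Bool
r : i
\r._ : i -> i
\q._ : h -> i -> i
  unify h -> i -> i ~ Bool -> j
  unify h ~ Bool
  unify i -> i ~ j
_ _ : i -> i
  unify f -> g -> Bool ~ (i -> i) -> k
  unify f ~ i -> i
  unify g -> Bool ~ k
_ _ : g -> Bool
  unify Int ~ Int
  unify Int ~ Int
let s : Int
  unify Bool ~ Bool
\t._ : l -> Bool
\a._ : m -> Bool
  unify l -> Bool ~ m -> Bool
  unify l ~ m
  unify Bool ~ Bool
  unify g -> Bool ~ m -> Bool
  unify g ~ m
  unify Bool ~ Bool
  unify m -> Bool ~ Int -> n
  unify m ~ Int
  unify Bool ~ n
_ _ : Bool
  unify Bool ~ Bool
\c._ : o -> Int
  unify Bool ~ Bool
\d._ : p -> Int
  unify p -> Int ~ Bool -> q
  unify p ~ Bool
  unify Int ~ q
_ _ : Int
\e._ : r -> Int
  unify r -> Int ~ Bool -> s
  unify r ~ Bool
  unify Int ~ s
_ _ : Int
  unify Int ~ Int
  unify o -> Int ~ Int -> t
  unify o ~ Int
  unify Int ~ t
_ _ : Int
let b : Int
  unify Bool ~ Bool
  unify Bool ~ Bool
  unify Bool ~ Bool
  unify Bool ~ Bool
  unify Bool ~ Bool
  unify Bool ~ Bool
  unify Bool ~ Bool
b : Int
let f : Int
  unify Int ~ Int
b : Int
  unify Int ~ Int
  unify Bool ~ Bool
  unify Bool ~ Bool

Answer: Bool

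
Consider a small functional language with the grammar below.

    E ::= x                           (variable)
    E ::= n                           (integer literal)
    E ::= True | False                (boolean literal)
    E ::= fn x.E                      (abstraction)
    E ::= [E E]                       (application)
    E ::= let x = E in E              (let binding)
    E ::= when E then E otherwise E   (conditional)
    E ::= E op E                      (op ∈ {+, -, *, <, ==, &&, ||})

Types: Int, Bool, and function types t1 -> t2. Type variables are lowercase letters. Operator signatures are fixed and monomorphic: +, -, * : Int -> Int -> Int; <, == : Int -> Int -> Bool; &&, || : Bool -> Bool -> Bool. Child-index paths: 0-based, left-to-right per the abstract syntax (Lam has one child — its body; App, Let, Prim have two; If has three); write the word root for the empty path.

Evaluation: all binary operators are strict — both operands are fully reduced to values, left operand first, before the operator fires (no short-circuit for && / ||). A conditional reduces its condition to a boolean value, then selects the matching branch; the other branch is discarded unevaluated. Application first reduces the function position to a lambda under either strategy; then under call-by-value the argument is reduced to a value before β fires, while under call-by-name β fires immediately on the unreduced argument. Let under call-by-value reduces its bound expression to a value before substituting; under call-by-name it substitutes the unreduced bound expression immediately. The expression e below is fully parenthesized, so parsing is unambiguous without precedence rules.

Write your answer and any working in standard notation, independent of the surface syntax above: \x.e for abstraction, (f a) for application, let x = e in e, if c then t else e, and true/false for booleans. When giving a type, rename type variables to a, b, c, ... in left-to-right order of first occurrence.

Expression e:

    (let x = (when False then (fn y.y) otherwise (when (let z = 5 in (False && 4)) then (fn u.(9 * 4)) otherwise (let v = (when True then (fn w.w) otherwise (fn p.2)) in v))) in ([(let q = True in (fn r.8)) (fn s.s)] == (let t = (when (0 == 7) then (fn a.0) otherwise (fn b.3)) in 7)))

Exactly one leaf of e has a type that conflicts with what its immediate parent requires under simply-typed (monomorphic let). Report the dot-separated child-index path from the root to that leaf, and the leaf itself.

Answer: 0.2.0.1.1 : 4

Trace:
  unify Bool ~ Bool
y : a
\y._ : a -> a
let z : Int
  unify Bool ~ Bool
  unify Int ~ Bool
  FAIL: mismatch Int ~ Bool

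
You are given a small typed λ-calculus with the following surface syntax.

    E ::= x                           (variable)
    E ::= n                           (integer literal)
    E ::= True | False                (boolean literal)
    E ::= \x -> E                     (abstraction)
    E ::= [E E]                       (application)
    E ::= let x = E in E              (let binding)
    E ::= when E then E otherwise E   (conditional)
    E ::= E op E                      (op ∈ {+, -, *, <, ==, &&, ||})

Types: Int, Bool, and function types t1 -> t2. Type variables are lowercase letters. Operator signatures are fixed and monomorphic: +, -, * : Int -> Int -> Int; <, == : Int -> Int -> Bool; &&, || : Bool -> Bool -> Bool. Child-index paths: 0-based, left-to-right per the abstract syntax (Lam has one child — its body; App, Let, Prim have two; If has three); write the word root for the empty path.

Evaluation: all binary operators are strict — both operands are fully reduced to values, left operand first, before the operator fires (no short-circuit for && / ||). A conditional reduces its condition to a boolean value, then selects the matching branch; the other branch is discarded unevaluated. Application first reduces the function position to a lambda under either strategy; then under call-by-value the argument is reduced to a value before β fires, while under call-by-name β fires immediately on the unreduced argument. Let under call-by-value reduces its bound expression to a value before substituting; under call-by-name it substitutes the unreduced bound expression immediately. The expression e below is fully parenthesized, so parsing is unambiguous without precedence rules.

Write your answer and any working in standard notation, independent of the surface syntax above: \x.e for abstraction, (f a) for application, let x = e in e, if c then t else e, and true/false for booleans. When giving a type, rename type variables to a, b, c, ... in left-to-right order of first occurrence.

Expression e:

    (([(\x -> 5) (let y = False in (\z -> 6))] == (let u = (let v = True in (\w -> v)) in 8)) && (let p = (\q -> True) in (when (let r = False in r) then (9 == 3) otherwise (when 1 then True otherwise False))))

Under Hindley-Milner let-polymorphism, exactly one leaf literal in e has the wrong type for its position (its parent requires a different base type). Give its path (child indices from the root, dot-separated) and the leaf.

Answer: 1.1.2.0 : 1

Trace:
\x._ : a -> Int
let y : Bool
\z._ : b -> Int
  unify a -> Int ~ (b -> Int) -> c
  unify a ~ b -> Int
  unify Int ~ c
_ _ : Int
  unify Int ~ Int
let v : Bool
v : Bool
\w._ : d -> Bool
let u : forall. d -> Bool
  unify Int ~ Int
  unify Bool ~ Bool
\q._ : e -> Bool
let p : forall. e -> Bool
let r : Bool
r : Bool
  unify Bool ~ Bool
  unify Int ~ Int
  unify Int ~ Int
  unify Int ~ Bool
  FAIL: mismatch Int ~ Bool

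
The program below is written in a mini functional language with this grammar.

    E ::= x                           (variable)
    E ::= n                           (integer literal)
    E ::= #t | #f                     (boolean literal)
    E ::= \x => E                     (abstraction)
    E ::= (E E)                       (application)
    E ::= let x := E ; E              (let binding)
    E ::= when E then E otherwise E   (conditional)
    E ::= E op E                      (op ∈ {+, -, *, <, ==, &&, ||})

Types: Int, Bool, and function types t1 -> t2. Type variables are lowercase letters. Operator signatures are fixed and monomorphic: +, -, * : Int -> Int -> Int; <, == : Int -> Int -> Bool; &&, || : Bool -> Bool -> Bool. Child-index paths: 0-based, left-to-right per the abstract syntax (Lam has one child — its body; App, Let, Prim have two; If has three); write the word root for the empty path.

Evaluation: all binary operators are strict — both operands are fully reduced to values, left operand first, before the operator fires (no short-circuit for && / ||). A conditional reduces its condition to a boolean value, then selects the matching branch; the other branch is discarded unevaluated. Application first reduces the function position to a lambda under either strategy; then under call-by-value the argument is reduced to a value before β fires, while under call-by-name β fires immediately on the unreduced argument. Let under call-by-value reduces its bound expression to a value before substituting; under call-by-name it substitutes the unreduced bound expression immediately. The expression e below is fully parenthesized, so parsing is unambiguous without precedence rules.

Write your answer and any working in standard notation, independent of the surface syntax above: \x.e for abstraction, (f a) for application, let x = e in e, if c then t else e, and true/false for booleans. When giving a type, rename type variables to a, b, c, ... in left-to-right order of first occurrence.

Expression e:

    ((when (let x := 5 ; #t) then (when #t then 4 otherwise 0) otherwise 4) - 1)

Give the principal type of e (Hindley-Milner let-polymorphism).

Answer: Int

Working:
let x : Int
  unify Bool ~ Bool
  unify Bool ~ Bool
  unify Int ~ Int
  unify Int ~ Int
  unify Int ~ Int
  unify Int ~ Int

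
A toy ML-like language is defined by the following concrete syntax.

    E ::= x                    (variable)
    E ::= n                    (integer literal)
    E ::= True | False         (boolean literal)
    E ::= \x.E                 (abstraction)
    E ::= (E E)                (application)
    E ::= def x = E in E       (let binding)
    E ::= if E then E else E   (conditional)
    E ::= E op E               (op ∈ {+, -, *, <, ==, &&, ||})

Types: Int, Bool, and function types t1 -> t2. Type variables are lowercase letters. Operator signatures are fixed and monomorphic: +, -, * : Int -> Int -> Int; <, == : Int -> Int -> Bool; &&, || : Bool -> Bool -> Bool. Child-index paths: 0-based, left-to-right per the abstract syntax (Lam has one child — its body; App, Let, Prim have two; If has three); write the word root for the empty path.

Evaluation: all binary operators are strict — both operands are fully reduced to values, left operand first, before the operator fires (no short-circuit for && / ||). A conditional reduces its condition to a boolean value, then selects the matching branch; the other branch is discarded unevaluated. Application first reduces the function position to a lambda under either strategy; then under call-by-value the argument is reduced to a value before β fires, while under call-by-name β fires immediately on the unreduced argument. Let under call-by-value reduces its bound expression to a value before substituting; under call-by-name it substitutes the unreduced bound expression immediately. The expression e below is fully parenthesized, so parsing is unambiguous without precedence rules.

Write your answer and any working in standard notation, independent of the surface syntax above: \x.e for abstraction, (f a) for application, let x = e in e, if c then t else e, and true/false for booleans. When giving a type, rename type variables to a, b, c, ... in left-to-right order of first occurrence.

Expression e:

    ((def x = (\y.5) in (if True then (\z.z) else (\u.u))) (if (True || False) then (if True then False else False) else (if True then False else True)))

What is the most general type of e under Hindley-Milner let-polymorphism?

Answer: Bool

Derivation:
\y._ : a -> Int
let x : forall. a -> Int
  unify Bool ~ Bool
z : b
\z._ : b -> b
u : c
\u._ : c -> c
  unify b -> b ~ c -> c
  unify b ~ c
  unify c ~ c
  unify Bool ~ Bool
  unify Bool ~ Bool
  unify Bool ~ Bool
  unify Bool ~ Bool
  unify Bool ~ Bool
  unify Bool ~ Bool
  unify Bool ~ Bool
  unify Bool ~ Bool
  unify c -> c ~ Bool -> d
  unify c ~ Bool
  unify Bool ~ d
_ _ : Bool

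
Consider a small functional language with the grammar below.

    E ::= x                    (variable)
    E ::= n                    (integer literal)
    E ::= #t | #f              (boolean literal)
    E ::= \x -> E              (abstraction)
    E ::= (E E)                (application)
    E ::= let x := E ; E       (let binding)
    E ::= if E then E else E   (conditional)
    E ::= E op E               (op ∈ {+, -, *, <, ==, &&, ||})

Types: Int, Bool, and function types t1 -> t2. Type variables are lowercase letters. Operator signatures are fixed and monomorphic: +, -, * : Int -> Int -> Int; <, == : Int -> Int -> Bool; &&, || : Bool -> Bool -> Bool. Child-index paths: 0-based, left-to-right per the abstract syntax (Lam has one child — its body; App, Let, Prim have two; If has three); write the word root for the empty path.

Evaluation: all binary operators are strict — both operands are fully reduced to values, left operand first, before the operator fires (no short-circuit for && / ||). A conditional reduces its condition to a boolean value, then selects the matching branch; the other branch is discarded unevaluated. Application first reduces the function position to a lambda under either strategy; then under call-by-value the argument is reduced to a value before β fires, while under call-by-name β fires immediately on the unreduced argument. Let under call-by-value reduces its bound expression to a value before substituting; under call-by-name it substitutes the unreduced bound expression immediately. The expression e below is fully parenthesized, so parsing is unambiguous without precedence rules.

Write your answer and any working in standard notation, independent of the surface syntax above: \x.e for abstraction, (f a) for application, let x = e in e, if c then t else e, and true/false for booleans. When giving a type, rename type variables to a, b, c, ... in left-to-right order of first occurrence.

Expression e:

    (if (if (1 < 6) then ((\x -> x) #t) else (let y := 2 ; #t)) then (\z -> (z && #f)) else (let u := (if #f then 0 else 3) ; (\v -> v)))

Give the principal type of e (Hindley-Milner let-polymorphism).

Working:
  unify Int ~ Int
  unify Int ~ Int
  unify Bool ~ Bool
x : a
\x._ : a -> a
  unify a -> a ~ Bool -> b
  unify a ~ Bool
  unify Bool ~ b
_ _ : Bool
let y : Int
  unify Bool ~ Bool
  unify Bool ~ Bool
z : c
  unify c ~ Bool
  unify Bool ~ Bool
\z._ : Bool -> Bool
  unify Bool ~ Bool
  unify Int ~ Int
let u : Int
v : d
\v._ : d -> d
  unify Bool -> Bool ~ d -> d
  unify Bool ~ d
  unify Bool ~ Bool

Answer: Bool -> Bool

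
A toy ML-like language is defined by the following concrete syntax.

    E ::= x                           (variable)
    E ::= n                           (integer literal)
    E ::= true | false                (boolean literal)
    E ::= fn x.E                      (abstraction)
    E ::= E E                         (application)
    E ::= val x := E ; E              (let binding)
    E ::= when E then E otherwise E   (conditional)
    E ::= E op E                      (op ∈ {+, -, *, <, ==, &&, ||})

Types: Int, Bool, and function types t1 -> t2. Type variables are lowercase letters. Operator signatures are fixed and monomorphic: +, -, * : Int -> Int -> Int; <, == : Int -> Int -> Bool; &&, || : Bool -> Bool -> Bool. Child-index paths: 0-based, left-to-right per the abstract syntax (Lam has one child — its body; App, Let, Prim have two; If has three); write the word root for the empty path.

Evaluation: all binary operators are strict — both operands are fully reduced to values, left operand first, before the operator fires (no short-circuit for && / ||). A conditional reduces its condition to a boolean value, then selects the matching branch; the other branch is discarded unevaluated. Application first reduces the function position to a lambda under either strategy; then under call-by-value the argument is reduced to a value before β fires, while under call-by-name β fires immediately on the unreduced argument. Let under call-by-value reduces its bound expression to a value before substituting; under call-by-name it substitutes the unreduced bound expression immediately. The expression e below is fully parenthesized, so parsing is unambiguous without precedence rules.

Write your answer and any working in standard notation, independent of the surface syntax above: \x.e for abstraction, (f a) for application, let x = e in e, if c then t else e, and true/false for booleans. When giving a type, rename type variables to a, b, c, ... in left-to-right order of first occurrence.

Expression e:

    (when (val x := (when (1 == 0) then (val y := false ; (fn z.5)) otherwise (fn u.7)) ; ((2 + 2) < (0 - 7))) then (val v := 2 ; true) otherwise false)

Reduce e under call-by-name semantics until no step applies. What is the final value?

Derivation:
step 0: (if (let x = (if (1 == 0) then (let y = false in (\z.5)) else (\u.7)) in ((2 + 2) < (0 - 7))) then (let v = 2 in true) else false)
step 1: [let@0] (if ((2 + 2) < (0 - 7)) then (let v = 2 in true) else false)
step 2: [delta@0.0] (if (4 < (0 - 7)) then (let v = 2 in true) else false)
step 3: [delta@0.1] (if (4 < -7) then (let v = 2 in true) else false)
step 4: [delta@0] (if false then (let v = 2 in true) else false)
step 5: [if@root] false

Answer: false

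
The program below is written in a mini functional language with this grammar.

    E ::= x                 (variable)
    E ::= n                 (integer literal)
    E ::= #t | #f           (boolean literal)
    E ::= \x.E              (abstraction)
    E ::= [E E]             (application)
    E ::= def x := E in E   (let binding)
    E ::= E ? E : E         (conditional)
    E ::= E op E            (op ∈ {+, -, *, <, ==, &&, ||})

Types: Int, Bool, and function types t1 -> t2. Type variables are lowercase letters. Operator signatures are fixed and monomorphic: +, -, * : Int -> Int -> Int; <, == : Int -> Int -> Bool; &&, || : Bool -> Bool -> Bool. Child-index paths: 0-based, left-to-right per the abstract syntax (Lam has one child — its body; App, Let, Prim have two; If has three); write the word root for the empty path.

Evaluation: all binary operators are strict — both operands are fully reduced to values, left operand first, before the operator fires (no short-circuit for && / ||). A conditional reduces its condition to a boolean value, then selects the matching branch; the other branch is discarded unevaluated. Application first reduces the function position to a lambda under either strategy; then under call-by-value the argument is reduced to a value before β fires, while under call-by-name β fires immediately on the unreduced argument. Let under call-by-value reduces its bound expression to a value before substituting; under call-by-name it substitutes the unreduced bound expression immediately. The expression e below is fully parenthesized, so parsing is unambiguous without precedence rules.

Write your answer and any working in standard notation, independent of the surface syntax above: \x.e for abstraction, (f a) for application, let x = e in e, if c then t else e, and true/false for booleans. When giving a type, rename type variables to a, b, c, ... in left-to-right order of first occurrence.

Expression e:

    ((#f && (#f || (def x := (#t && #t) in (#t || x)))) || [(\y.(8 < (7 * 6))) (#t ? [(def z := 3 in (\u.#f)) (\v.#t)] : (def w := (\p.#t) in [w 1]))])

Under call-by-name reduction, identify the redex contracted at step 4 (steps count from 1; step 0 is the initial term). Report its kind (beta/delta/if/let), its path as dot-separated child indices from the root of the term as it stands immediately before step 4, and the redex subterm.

Answer: delta at 0.1 : (false || true)

Derivation:
step 0: ((false && (false || (let x = (true && true) in (true || x)))) || ((\y.(8 < (7 * 6))) (if true then ((let z = 3 in (\u.false)) (\v.true)) else (let w = (\p.true) in (w 1)))))
step 1: [let@0.1.1] ((false && (false || (true || (true && true)))) || ((\y.(8 < (7 * 6))) (if true then ((let z = 3 in (\u.false)) (\v.true)) else (let w = (\p.true) in (w 1)))))
step 2: [delta@0.1.1.1] ((false && (false || (true || true))) || ((\y.(8 < (7 * 6))) (if true then ((let z = 3 in (\u.false)) (\v.true)) else (let w = (\p.true) in (w 1)))))
step 3: [delta@0.1.1] ((false && (false || true)) || ((\y.(8 < (7 * 6))) (if true then ((let z = 3 in (\u.false)) (\v.true)) else (let w = (\p.true) in (w 1)))))
step 4: [delta@0.1] ((false && true) || ((\y.(8 < (7 * 6))) (if true then ((let z = 3 in (\u.false)) (\v.true)) else (let w = (\p.true) in (w 1)))))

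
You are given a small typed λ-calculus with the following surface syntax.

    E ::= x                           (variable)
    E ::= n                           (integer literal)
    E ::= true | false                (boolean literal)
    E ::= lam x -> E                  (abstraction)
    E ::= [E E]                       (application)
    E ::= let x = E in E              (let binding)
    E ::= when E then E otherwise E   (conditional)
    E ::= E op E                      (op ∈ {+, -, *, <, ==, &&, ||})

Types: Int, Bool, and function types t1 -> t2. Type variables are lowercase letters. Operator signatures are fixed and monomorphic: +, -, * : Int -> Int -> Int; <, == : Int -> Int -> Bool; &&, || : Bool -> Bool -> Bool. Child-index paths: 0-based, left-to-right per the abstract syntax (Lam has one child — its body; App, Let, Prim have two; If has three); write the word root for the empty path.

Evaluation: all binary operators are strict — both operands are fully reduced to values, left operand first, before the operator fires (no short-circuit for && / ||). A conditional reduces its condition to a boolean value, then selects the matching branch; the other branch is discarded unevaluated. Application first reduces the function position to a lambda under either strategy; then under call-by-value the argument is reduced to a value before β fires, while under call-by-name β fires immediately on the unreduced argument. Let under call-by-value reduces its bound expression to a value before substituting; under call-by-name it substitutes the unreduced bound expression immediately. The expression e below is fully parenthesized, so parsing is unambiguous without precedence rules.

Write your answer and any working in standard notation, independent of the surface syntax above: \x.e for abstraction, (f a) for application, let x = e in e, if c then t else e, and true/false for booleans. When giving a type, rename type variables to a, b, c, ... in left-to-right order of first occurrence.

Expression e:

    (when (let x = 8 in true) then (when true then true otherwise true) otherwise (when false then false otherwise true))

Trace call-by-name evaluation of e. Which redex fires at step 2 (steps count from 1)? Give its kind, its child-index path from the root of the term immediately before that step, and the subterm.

Answer: if at root : (if true then (if true then true else true) else (if false then false else true))

Trace:
step 0: (if (let x = 8 in true) then (if true then true else true) else (if false then false else true))
step 1: [let@0] (if true then (if true then true else true) else (if false then false else true))
step 2: [if@root] (if true then true else true)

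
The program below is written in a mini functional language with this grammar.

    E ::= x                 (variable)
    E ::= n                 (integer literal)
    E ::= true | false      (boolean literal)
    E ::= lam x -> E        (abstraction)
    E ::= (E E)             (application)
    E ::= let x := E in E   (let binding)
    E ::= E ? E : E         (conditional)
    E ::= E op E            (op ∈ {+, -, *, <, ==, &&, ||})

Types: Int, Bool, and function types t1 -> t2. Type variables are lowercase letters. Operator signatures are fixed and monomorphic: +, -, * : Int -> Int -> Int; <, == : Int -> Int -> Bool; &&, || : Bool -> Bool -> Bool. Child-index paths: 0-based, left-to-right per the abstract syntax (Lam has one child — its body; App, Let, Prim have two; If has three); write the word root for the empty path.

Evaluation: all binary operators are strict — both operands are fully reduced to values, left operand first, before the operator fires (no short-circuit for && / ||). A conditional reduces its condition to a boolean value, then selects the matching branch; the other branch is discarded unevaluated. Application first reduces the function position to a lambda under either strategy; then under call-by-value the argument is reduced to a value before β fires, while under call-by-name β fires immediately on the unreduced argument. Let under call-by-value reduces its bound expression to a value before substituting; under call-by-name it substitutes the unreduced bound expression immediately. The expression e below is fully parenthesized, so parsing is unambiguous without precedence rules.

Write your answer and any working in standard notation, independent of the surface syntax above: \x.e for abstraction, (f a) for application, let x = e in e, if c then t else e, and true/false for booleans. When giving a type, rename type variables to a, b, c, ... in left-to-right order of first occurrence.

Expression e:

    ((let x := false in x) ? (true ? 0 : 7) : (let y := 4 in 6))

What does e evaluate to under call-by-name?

Answer: 6

Working:
step 0: (if (let x = false in x) then (if true then 0 else 7) else (let y = 4 in 6))
step 1: [let@0] (if false then (if true then 0 else 7) else (let y = 4 in 6))
step 2: [if@root] (let y = 4 in 6)
step 3: [let@root] 6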